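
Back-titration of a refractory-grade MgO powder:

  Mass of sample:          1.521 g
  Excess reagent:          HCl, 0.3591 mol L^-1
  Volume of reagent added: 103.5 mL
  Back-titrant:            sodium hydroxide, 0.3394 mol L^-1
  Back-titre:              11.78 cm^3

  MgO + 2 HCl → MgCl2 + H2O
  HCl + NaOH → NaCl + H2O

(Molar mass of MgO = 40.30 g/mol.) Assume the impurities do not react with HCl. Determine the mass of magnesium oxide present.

0.6683 g

n(HCl) added = 0.1035 × 0.3591 = 0.03717 mol
n(NaOH) used in back-titration = 0.01178 × 0.3394 = 3.998 × 10^-3 mol
n(HCl) left over = 3.998 × 10^-3 mol (1:1 ratio)
n(HCl) consumed by analyte = 0.03717 − 3.998 × 10^-3 = 0.03317 mol
From the 1:2 ratio, n(MgO) = 1/2 × 0.03317 = 0.01658 mol
mass of MgO = 0.01658 × 40.30 = 0.6683 g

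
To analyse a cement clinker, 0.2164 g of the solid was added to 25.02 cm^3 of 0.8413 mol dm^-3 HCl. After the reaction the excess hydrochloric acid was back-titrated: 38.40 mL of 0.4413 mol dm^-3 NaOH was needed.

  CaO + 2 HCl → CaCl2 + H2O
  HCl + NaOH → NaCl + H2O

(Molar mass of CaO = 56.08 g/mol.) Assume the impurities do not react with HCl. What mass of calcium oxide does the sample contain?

0.1151 g

n(HCl) added = 0.02502 × 0.8413 = 0.02105 mol
n(NaOH) used in back-titration = 0.03840 × 0.4413 = 0.01695 mol
n(HCl) left over = 0.01695 mol (1:1 ratio)
n(HCl) consumed by analyte = 0.02105 − 0.01695 = 4.103 × 10^-3 mol
From the 1:2 ratio, n(CaO) = 1/2 × 4.103 × 10^-3 = 2.052 × 10^-3 mol
mass of CaO = 2.052 × 10^-3 × 56.08 = 0.1151 g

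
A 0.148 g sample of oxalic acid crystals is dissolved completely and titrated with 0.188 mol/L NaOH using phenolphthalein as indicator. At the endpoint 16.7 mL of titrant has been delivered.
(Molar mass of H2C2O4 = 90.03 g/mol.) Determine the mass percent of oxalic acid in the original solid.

H2C2O4 + 2 NaOH → Na2C2O4 + 2 H2O
n(NaOH) = 0.0167 L × 0.188 mol/L = 3.14 × 10^-3 mol
From the 1:2 ratio, n(H2C2O4) = 1/2 × 3.14 × 10^-3 = 1.57 × 10^-3 mol
mass of H2C2O4 = 1.57 × 10^-3 × 90.03 g/mol = 0.141 g
% H2C2O4 = 0.141 / 0.148 × 100 = 95.5 %

95.5 %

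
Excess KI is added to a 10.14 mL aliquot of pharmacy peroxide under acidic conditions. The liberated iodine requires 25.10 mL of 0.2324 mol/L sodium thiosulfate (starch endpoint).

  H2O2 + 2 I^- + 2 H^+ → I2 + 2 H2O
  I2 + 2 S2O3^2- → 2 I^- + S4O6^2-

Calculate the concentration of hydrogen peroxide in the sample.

0.2876 mol/L

n(S2O3^2-) = 0.02510 × 0.2324 = 5.833 × 10^-3 mol
n(I2) = n(S2O3^2-)/2 = 2.917 × 10^-3 mol
n(H2O2) in the aliquot = 2.917 × 10^-3 mol (1:1 ratio)
[H2O2] = 2.917 × 10^-3 / 0.01014 = 0.2876 mol/L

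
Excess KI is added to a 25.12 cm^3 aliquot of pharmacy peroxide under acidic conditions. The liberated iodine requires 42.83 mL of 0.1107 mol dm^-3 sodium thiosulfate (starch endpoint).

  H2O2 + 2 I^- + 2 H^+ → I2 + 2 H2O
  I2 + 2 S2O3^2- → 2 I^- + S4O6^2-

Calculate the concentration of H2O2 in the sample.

n(S2O3^2-) = 0.04283 × 0.1107 = 4.741 × 10^-3 mol
n(I2) = n(S2O3^2-)/2 = 2.371 × 10^-3 mol
n(H2O2) in the aliquot = 2.371 × 10^-3 mol (1:1 ratio)
[H2O2] = 2.371 × 10^-3 / 0.02512 = 0.09437 mol/L

0.09437 mol/L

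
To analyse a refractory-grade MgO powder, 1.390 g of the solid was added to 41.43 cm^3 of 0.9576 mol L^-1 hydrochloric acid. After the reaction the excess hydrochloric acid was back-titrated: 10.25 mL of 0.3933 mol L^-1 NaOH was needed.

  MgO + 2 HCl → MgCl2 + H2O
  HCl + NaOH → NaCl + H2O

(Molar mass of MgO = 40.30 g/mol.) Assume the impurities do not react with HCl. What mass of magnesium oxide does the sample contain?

0.7182 g

n(HCl) added = 0.04143 × 0.9576 = 0.03967 mol
n(NaOH) used in back-titration = 0.01025 × 0.3933 = 4.031 × 10^-3 mol
n(HCl) left over = 4.031 × 10^-3 mol (1:1 ratio)
n(HCl) consumed by analyte = 0.03967 − 4.031 × 10^-3 = 0.03564 mol
From the 1:2 ratio, n(MgO) = 1/2 × 0.03564 = 0.01782 mol
mass of MgO = 0.01782 × 40.30 = 0.7182 g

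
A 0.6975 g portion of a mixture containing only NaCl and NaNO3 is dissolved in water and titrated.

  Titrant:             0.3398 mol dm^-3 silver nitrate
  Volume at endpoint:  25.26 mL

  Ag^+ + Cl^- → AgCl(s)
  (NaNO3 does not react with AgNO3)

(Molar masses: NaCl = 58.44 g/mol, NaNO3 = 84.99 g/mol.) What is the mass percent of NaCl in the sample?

n(AgNO3) = 0.02526 × 0.3398 = 8.583 × 10^-3 mol
Let x = n(NaCl), y = n(NaNO3).
Titrant: 1x = 8.583 × 10^-3;  mass: 58.44x + 84.99y = 0.6975
Solving, x = 8.583 × 10^-3 mol, y = 2.305 × 10^-3 mol
mass of NaCl = 8.583 × 10^-3 × 58.44 = 0.5016 g
% NaCl = 0.5016 / 0.6975 × 100 = 71.92 %

71.92 %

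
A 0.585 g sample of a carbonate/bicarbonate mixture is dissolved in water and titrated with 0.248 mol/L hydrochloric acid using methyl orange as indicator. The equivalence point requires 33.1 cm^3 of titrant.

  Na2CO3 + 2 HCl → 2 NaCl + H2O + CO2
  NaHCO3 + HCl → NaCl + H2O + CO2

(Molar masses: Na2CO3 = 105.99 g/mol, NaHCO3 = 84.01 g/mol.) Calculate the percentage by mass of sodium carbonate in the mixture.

30.6 %

n(HCl) = 0.0331 × 0.248 = 8.21 × 10^-3 mol
Let x = n(Na2CO3), y = n(NaHCO3).
Titrant: 2x + 1y = 8.21 × 10^-3;  mass: 105.99x + 84.01y = 0.585
Solving, x = 1.69 × 10^-3 mol, y = 4.84 × 10^-3 mol
mass of Na2CO3 = 1.69 × 10^-3 × 105.99 = 0.179 g
% Na2CO3 = 0.179 / 0.585 × 100 = 30.6 %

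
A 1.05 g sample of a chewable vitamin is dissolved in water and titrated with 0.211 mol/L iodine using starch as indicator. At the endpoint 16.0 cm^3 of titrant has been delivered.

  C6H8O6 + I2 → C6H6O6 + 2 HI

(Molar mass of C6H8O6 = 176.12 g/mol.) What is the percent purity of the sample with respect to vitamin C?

56.6 %

n(I2) = 0.0160 L × 0.211 mol/L = 3.38 × 10^-3 mol
n(C6H8O6) = 3.38 × 10^-3 mol (1:1 ratio)
mass of C6H8O6 = 3.38 × 10^-3 × 176.12 g/mol = 0.595 g
% C6H8O6 = 0.595 / 1.05 × 100 = 56.6 %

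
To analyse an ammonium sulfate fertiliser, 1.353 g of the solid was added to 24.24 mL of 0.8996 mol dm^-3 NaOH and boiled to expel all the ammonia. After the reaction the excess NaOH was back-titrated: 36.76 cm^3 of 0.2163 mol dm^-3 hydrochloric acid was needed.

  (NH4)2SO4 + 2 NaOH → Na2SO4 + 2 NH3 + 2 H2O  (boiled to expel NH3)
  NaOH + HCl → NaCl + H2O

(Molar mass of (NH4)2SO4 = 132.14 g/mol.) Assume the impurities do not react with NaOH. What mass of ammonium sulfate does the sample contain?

n(NaOH) added = 0.02424 × 0.8996 = 0.02181 mol
n(HCl) used in back-titration = 0.03676 × 0.2163 = 7.951 × 10^-3 mol
n(NaOH) left over = 7.951 × 10^-3 mol (1:1 ratio)
n(NaOH) consumed by analyte = 0.02181 − 7.951 × 10^-3 = 0.01386 mol
From the 1:2 ratio, n((NH4)2SO4) = 1/2 × 0.01386 = 6.928 × 10^-3 mol
mass of (NH4)2SO4 = 6.928 × 10^-3 × 132.14 = 0.9154 g

0.9154 g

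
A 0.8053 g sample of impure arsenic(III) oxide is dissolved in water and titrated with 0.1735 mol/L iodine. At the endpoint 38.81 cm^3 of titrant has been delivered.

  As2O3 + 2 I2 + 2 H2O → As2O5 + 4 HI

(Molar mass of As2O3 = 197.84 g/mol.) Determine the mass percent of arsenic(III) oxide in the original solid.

82.71 %

n(I2) = 0.03881 L × 0.1735 mol/L = 6.734 × 10^-3 mol
From the 1:2 ratio, n(As2O3) = 1/2 × 6.734 × 10^-3 = 3.367 × 10^-3 mol
mass of As2O3 = 3.367 × 10^-3 × 197.84 g/mol = 0.6661 g
% As2O3 = 0.6661 / 0.8053 × 100 = 82.71 %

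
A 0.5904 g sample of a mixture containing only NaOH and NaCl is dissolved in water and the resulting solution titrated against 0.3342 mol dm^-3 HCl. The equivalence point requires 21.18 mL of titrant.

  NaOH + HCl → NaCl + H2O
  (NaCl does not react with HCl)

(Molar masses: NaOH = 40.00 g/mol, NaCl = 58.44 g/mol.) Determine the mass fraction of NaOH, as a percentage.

n(HCl) = 0.02118 × 0.3342 = 7.078 × 10^-3 mol
Let x = n(NaOH), y = n(NaCl).
Titrant: 1x = 7.078 × 10^-3;  mass: 40.00x + 58.44y = 0.5904
Solving, x = 7.078 × 10^-3 mol, y = 5.258 × 10^-3 mol
mass of NaOH = 7.078 × 10^-3 × 40.00 = 0.2831 g
% NaOH = 0.2831 / 0.5904 × 100 = 47.96 %

47.96 %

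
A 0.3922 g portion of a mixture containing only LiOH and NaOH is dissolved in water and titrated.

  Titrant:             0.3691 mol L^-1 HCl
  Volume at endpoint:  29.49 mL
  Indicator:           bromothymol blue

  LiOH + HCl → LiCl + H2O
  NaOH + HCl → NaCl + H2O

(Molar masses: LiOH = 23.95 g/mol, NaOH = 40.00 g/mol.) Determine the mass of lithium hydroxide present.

0.06445 g

n(HCl) = 0.02949 × 0.3691 = 0.01088 mol
Let x = n(LiOH), y = n(NaOH).
Titrant: 1x + 1y = 0.01088;  mass: 23.95x + 40.00y = 0.3922
Solving, x = 2.691 × 10^-3 mol, y = 8.194 × 10^-3 mol
mass of LiOH = 2.691 × 10^-3 × 23.95 = 0.06445 g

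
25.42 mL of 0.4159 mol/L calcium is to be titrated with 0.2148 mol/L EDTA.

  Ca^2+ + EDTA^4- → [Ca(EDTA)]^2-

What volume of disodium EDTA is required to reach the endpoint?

49.22 mL

n(Ca2+) = 0.02542 L × 0.4159 mol/L = 0.01057 mol
n(EDTA) = 0.01057 mol (1:1 stoichiometry)
V(EDTA) = 0.01057 mol / 0.2148 mol/L = 0.04922 L = 49.22 mL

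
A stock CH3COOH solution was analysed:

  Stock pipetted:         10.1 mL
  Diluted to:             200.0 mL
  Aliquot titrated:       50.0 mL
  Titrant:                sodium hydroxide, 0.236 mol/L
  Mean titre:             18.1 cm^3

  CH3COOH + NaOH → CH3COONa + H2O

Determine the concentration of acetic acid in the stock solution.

n(NaOH) = 0.0181 × 0.236 = 4.27 × 10^-3 mol
n(CH3COOH) in the aliquot = 4.27 × 10^-3 mol (1:1 ratio)
[CH3COOH]_dilute = 4.27 × 10^-3 / 0.0500 = 0.0854 mol/L
Dilution factor = 200.0 / 10.1 = 19.80
[CH3COOH]_stock = 0.0854 × 19.80 = 1.69 mol/L

1.69 mol/L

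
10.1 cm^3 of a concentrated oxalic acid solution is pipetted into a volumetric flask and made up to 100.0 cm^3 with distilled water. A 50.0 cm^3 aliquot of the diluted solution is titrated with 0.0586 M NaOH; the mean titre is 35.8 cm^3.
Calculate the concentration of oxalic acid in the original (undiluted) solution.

H2C2O4 + 2 NaOH → Na2C2O4 + 2 H2O
n(NaOH) = 0.0358 × 0.0586 = 2.10 × 10^-3 mol
From the 1:2 ratio, n(H2C2O4) in the aliquot = 1/2 × 2.10 × 10^-3 = 1.05 × 10^-3 mol
[H2C2O4]_dilute = 1.05 × 10^-3 / 0.0500 = 0.0210 mol/L
Dilution factor = 100.0 / 10.1 = 9.901
[H2C2O4]_stock = 0.0210 × 9.901 = 0.208 mol/L

0.208 M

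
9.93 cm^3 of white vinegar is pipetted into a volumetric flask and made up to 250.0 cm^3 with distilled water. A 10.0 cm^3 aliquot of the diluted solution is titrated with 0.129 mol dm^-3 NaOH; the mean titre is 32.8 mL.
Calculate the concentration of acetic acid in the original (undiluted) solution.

CH3COOH + NaOH → CH3COONa + H2O
n(NaOH) = 0.0328 × 0.129 = 4.23 × 10^-3 mol
n(CH3COOH) in the aliquot = 4.23 × 10^-3 mol (1:1 ratio)
[CH3COOH]_dilute = 4.23 × 10^-3 / 0.0100 = 0.423 mol/L
Dilution factor = 250.0 / 9.93 = 25.18
[CH3COOH]_stock = 0.423 × 25.18 = 10.7 mol/L

10.7 mol/L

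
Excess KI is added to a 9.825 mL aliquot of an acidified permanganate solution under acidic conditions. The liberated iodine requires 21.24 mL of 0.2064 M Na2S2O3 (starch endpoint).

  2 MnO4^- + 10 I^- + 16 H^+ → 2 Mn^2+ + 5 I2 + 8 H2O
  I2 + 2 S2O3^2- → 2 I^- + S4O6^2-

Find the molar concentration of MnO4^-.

0.08924 M

n(S2O3^2-) = 0.02124 × 0.2064 = 4.384 × 10^-3 mol
n(I2) = n(S2O3^2-)/2 = 2.192 × 10^-3 mol
From the 2:5 ratio, n(MnO4^-) in the aliquot = 2/5 × 2.192 × 10^-3 = 8.768 × 10^-4 mol
[MnO4^-] = 8.768 × 10^-4 / 0.009825 = 0.08924 mol/L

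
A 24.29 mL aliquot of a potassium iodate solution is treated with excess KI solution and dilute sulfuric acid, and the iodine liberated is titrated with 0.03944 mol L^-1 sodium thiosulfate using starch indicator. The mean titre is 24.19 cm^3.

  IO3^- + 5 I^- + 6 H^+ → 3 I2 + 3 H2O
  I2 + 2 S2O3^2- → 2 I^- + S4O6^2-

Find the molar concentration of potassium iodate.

0.006546 mol/L

n(S2O3^2-) = 0.02419 × 0.03944 = 9.541 × 10^-4 mol
n(I2) = n(S2O3^2-)/2 = 4.770 × 10^-4 mol
From the 1:3 ratio, n(IO3^-) in the aliquot = 1/3 × 4.770 × 10^-4 = 1.590 × 10^-4 mol
[IO3^-] = 1.590 × 10^-4 / 0.02429 = 0.006546 mol/L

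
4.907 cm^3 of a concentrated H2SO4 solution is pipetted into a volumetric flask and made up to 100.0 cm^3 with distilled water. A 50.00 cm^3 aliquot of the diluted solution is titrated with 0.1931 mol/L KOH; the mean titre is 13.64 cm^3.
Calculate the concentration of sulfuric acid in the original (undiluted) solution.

H2SO4 + 2 KOH → K2SO4 + 2 H2O
n(KOH) = 0.01364 × 0.1931 = 2.634 × 10^-3 mol
From the 1:2 ratio, n(H2SO4) in the aliquot = 1/2 × 2.634 × 10^-3 = 1.317 × 10^-3 mol
[H2SO4]_dilute = 1.317 × 10^-3 / 0.05000 = 0.02634 mol/L
Dilution factor = 100.0 / 4.907 = 20.38
[H2SO4]_stock = 0.02634 × 20.38 = 0.5368 mol/L

0.5368 mol/L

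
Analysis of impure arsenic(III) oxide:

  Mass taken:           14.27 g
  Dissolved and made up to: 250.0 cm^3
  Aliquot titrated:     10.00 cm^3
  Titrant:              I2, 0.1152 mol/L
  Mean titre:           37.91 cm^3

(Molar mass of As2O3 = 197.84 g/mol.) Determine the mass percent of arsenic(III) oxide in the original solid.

75.68 %

As2O3 + 2 I2 + 2 H2O → As2O5 + 4 HI
n(I2) per titration = 0.03791 × 0.1152 = 4.367 × 10^-3 mol
From the 1:2 ratio, n(As2O3) in each aliquot = 1/2 × 4.367 × 10^-3 = 2.184 × 10^-3 mol
n(As2O3) in the whole flask = 2.184 × 10^-3 × 250.0/10.00 = 0.05459 mol
mass of As2O3 = 0.05459 × 197.84 = 10.80 g
% As2O3 = 10.80 / 14.27 × 100 = 75.68 %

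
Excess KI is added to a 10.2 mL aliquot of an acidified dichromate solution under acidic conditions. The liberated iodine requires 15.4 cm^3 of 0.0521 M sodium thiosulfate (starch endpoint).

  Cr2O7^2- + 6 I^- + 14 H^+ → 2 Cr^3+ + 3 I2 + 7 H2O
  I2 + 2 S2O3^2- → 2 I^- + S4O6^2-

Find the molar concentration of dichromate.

0.0131 M

n(S2O3^2-) = 0.0154 × 0.0521 = 8.02 × 10^-4 mol
n(I2) = n(S2O3^2-)/2 = 4.01 × 10^-4 mol
From the 1:3 ratio, n(Cr2O7^2-) in the aliquot = 1/3 × 4.01 × 10^-4 = 1.34 × 10^-4 mol
[Cr2O7^2-] = 1.34 × 10^-4 / 0.0102 = 0.0131 mol/L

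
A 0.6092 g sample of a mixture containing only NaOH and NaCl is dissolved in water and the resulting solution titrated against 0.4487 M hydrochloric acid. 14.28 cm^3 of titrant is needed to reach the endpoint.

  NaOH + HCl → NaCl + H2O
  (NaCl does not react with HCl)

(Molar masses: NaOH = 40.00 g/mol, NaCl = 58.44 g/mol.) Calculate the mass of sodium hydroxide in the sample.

n(HCl) = 0.01428 × 0.4487 = 6.407 × 10^-3 mol
Let x = n(NaOH), y = n(NaCl).
Titrant: 1x = 6.407 × 10^-3;  mass: 40.00x + 58.44y = 0.6092
Solving, x = 6.407 × 10^-3 mol, y = 6.039 × 10^-3 mol
mass of NaOH = 6.407 × 10^-3 × 40.00 = 0.2563 g

0.2563 g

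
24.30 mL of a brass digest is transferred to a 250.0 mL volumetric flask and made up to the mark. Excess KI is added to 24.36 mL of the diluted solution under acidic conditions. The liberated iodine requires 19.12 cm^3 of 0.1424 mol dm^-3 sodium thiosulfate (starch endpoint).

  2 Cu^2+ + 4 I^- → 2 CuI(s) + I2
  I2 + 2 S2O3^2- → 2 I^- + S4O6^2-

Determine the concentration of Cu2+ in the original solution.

n(S2O3^2-) = 0.01912 × 0.1424 = 2.723 × 10^-3 mol
n(I2) = n(S2O3^2-)/2 = 1.361 × 10^-3 mol
From the 2:1 ratio, n(Cu2+) in the aliquot = 2/1 × 1.361 × 10^-3 = 2.723 × 10^-3 mol
[Cu2+]_dilute = 2.723 × 10^-3 / 0.02436 = 0.1118 mol/L
[Cu2+]_original = 0.1118 × 250.0/24.30 = 1.150 mol/L

1.150 mol/L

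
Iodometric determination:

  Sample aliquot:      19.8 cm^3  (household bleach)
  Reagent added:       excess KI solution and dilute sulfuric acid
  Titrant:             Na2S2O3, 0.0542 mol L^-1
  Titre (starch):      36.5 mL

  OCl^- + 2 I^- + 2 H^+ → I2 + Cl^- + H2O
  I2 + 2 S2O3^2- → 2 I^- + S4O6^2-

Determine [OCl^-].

n(S2O3^2-) = 0.0365 × 0.0542 = 1.98 × 10^-3 mol
n(I2) = n(S2O3^2-)/2 = 9.89 × 10^-4 mol
n(OCl^-) in the aliquot = 9.89 × 10^-4 mol (1:1 ratio)
[OCl^-] = 9.89 × 10^-4 / 0.0198 = 0.0500 mol/L

0.0500 mol/L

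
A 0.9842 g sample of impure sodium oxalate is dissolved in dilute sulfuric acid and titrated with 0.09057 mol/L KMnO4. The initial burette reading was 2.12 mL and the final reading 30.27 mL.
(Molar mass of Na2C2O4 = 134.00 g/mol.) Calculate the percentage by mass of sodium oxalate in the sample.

2 MnO4^- + 5 C2O4^2- + 16 H^+ → 2 Mn^2+ + 10 CO2 + 8 H2O
n(KMnO4) = 0.02815 L × 0.09057 mol/L = 2.550 × 10^-3 mol
From the 5:2 ratio, n(Na2C2O4) = 5/2 × 2.550 × 10^-3 = 6.374 × 10^-3 mol
mass of Na2C2O4 = 6.374 × 10^-3 × 134.00 g/mol = 0.8541 g
% Na2C2O4 = 0.8541 / 0.9842 × 100 = 86.78 %

86.78 %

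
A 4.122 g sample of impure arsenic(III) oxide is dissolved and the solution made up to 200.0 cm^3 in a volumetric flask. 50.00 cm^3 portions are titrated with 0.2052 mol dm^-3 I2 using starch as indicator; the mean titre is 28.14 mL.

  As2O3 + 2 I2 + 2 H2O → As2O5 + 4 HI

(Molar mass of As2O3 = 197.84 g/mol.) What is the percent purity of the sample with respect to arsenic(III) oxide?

n(I2) per titration = 0.02814 × 0.2052 = 5.774 × 10^-3 mol
From the 1:2 ratio, n(As2O3) in each aliquot = 1/2 × 5.774 × 10^-3 = 2.887 × 10^-3 mol
n(As2O3) in the whole flask = 2.887 × 10^-3 × 200.0/50.00 = 0.01155 mol
mass of As2O3 = 0.01155 × 197.84 = 2.285 g
% As2O3 = 2.285 / 4.122 × 100 = 55.43 %

55.43 %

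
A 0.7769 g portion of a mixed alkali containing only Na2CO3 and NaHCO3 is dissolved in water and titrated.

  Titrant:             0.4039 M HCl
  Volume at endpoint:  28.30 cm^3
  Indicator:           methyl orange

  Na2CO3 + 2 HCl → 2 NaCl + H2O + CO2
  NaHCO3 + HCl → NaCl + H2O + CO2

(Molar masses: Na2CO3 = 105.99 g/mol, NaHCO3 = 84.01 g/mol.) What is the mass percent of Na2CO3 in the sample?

n(HCl) = 0.02830 × 0.4039 = 0.01143 mol
Let x = n(Na2CO3), y = n(NaHCO3).
Titrant: 2x + 1y = 0.01143;  mass: 105.99x + 84.01y = 0.7769
Solving, x = 2.956 × 10^-3 mol, y = 5.518 × 10^-3 mol
mass of Na2CO3 = 2.956 × 10^-3 × 105.99 = 0.3133 g
% Na2CO3 = 0.3133 / 0.7769 × 100 = 40.33 %

40.33 %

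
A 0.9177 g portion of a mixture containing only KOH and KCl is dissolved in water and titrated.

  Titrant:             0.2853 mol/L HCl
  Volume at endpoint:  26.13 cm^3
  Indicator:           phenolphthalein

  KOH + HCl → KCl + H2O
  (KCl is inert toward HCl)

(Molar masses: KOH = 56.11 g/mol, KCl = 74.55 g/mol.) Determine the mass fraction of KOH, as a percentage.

45.58 %

n(HCl) = 0.02613 × 0.2853 = 7.455 × 10^-3 mol
Let x = n(KOH), y = n(KCl).
Titrant: 1x = 7.455 × 10^-3;  mass: 56.11x + 74.55y = 0.9177
Solving, x = 7.455 × 10^-3 mol, y = 6.699 × 10^-3 mol
mass of KOH = 7.455 × 10^-3 × 56.11 = 0.4183 g
% KOH = 0.4183 / 0.9177 × 100 = 45.58 %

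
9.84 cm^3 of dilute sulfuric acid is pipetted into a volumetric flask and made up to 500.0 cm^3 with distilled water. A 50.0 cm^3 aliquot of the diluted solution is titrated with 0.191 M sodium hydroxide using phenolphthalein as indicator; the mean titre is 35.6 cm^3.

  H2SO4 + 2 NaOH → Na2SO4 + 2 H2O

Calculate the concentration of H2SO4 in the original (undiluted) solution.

3.46 M

n(NaOH) = 0.0356 × 0.191 = 6.80 × 10^-3 mol
From the 1:2 ratio, n(H2SO4) in the aliquot = 1/2 × 6.80 × 10^-3 = 3.40 × 10^-3 mol
[H2SO4]_dilute = 3.40 × 10^-3 / 0.0500 = 0.0680 mol/L
Dilution factor = 500.0 / 9.84 = 50.81
[H2SO4]_stock = 0.0680 × 50.81 = 3.46 mol/L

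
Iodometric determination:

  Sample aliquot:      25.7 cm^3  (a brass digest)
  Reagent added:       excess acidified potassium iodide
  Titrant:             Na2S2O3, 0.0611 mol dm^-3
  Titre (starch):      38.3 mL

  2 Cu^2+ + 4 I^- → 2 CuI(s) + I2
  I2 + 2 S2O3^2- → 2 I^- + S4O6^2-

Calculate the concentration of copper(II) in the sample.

n(S2O3^2-) = 0.0383 × 0.0611 = 2.34 × 10^-3 mol
n(I2) = n(S2O3^2-)/2 = 1.17 × 10^-3 mol
From the 2:1 ratio, n(Cu2+) in the aliquot = 2/1 × 1.17 × 10^-3 = 2.34 × 10^-3 mol
[Cu2+] = 2.34 × 10^-3 / 0.0257 = 0.0911 mol/L

0.0911 mol/L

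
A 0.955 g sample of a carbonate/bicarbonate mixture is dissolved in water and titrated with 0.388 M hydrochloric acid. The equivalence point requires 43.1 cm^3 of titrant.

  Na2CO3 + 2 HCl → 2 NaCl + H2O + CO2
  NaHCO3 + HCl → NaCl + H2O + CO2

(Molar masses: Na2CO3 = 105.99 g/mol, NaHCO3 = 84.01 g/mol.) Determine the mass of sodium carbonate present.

n(HCl) = 0.0431 × 0.388 = 0.0167 mol
Let x = n(Na2CO3), y = n(NaHCO3).
Titrant: 2x + 1y = 0.0167;  mass: 105.99x + 84.01y = 0.955
Solving, x = 7.25 × 10^-3 mol, y = 2.22 × 10^-3 mol
mass of Na2CO3 = 7.25 × 10^-3 × 105.99 = 0.769 g

0.769 g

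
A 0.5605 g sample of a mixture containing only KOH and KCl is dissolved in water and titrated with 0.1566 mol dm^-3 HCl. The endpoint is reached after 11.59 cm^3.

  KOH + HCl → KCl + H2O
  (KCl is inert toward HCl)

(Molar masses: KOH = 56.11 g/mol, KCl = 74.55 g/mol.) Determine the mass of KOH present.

n(HCl) = 0.01159 × 0.1566 = 1.815 × 10^-3 mol
Let x = n(KOH), y = n(KCl).
Titrant: 1x = 1.815 × 10^-3;  mass: 56.11x + 74.55y = 0.5605
Solving, x = 1.815 × 10^-3 mol, y = 6.152 × 10^-3 mol
mass of KOH = 1.815 × 10^-3 × 56.11 = 0.1018 g

0.1018 g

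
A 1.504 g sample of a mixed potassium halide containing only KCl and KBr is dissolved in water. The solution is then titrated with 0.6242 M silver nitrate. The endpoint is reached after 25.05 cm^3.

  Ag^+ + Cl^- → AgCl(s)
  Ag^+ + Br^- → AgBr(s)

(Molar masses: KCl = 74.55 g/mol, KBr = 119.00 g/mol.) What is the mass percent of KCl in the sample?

39.78 %

n(AgNO3) = 0.02505 × 0.6242 = 0.01564 mol
Let x = n(KCl), y = n(KBr).
Titrant: 1x + 1y = 0.01564;  mass: 74.55x + 119.00y = 1.504
Solving, x = 8.025 × 10^-3 mol, y = 7.611 × 10^-3 mol
mass of KCl = 8.025 × 10^-3 × 74.55 = 0.5983 g
% KCl = 0.5983 / 1.504 × 100 = 39.78 %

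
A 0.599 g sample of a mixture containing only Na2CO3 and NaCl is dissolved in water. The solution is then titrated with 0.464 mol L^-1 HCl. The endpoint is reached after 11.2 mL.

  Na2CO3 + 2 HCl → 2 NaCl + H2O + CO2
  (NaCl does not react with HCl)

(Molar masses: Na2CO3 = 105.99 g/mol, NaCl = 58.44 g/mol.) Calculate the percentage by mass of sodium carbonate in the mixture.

46.0 %

n(HCl) = 0.0112 × 0.464 = 5.20 × 10^-3 mol
Let x = n(Na2CO3), y = n(NaCl).
Titrant: 2x = 5.20 × 10^-3;  mass: 105.99x + 58.44y = 0.599
Solving, x = 2.60 × 10^-3 mol, y = 5.54 × 10^-3 mol
mass of Na2CO3 = 2.60 × 10^-3 × 105.99 = 0.275 g
% Na2CO3 = 0.275 / 0.599 × 100 = 46.0 %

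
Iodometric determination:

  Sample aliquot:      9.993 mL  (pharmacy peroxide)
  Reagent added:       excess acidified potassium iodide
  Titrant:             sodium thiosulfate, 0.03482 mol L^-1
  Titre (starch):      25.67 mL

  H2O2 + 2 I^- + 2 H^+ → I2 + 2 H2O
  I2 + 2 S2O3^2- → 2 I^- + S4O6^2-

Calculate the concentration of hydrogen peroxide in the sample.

0.04472 mol/L

n(S2O3^2-) = 0.02567 × 0.03482 = 8.938 × 10^-4 mol
n(I2) = n(S2O3^2-)/2 = 4.469 × 10^-4 mol
n(H2O2) in the aliquot = 4.469 × 10^-4 mol (1:1 ratio)
[H2O2] = 4.469 × 10^-4 / 0.009993 = 0.04472 mol/L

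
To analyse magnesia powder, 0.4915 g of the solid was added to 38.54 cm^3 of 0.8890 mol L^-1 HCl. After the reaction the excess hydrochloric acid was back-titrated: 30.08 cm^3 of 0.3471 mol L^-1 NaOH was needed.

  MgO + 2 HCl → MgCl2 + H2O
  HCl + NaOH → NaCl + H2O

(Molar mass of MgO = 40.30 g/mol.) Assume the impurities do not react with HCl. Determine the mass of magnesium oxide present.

n(HCl) added = 0.03854 × 0.8890 = 0.03426 mol
n(NaOH) used in back-titration = 0.03008 × 0.3471 = 0.01044 mol
n(HCl) left over = 0.01044 mol (1:1 ratio)
n(HCl) consumed by analyte = 0.03426 − 0.01044 = 0.02382 mol
From the 1:2 ratio, n(MgO) = 1/2 × 0.02382 = 0.01191 mol
mass of MgO = 0.01191 × 40.30 = 0.4800 g

0.4800 g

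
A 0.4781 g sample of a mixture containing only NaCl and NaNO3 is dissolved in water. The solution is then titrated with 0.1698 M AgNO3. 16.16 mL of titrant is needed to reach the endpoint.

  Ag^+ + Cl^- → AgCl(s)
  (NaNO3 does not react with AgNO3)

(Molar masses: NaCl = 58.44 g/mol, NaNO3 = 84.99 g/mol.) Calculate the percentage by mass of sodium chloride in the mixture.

33.54 %

n(AgNO3) = 0.01616 × 0.1698 = 2.744 × 10^-3 mol
Let x = n(NaCl), y = n(NaNO3).
Titrant: 1x = 2.744 × 10^-3;  mass: 58.44x + 84.99y = 0.4781
Solving, x = 2.744 × 10^-3 mol, y = 3.739 × 10^-3 mol
mass of NaCl = 2.744 × 10^-3 × 58.44 = 0.1604 g
% NaCl = 0.1604 / 0.4781 × 100 = 33.54 %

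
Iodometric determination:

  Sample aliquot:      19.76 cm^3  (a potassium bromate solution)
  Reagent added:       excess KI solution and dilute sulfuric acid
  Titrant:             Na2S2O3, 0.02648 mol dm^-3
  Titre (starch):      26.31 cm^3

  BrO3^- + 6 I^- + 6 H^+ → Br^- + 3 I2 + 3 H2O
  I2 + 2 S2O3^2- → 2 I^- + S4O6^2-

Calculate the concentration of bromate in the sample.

n(S2O3^2-) = 0.02631 × 0.02648 = 6.967 × 10^-4 mol
n(I2) = n(S2O3^2-)/2 = 3.483 × 10^-4 mol
From the 1:3 ratio, n(BrO3^-) in the aliquot = 1/3 × 3.483 × 10^-4 = 1.161 × 10^-4 mol
[BrO3^-] = 1.161 × 10^-4 / 0.01976 = 0.005876 mol/L

0.005876 mol/L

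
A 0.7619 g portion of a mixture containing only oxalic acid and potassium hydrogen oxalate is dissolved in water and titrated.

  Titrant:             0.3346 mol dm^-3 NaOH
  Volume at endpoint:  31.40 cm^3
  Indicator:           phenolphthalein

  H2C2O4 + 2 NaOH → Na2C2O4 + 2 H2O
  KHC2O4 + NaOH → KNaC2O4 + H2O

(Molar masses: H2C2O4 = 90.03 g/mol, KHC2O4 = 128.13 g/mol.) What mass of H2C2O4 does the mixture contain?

n(NaOH) = 0.03140 × 0.3346 = 0.01051 mol
Let x = n(H2C2O4), y = n(KHC2O4).
Titrant: 2x + 1y = 0.01051;  mass: 90.03x + 128.13y = 0.7619
Solving, x = 3.515 × 10^-3 mol, y = 3.477 × 10^-3 mol
mass of H2C2O4 = 3.515 × 10^-3 × 90.03 = 0.3165 g

0.3165 g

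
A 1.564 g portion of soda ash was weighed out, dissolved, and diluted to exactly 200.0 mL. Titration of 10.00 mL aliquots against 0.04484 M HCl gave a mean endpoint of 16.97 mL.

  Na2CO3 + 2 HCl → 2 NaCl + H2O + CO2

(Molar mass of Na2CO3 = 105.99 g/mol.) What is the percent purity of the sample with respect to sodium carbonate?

51.57 %

n(HCl) per titration = 0.01697 × 0.04484 = 7.609 × 10^-4 mol
From the 1:2 ratio, n(Na2CO3) in each aliquot = 1/2 × 7.609 × 10^-4 = 3.805 × 10^-4 mol
n(Na2CO3) in the whole flask = 3.805 × 10^-4 × 200.0/10.00 = 7.609 × 10^-3 mol
mass of Na2CO3 = 7.609 × 10^-3 × 105.99 = 0.8065 g
% Na2CO3 = 0.8065 / 1.564 × 100 = 51.57 %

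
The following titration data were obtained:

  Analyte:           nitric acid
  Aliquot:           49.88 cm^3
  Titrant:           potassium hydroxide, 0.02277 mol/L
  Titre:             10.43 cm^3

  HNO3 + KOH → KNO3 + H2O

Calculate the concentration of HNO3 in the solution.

n(KOH) = 0.01043 L × 0.02277 mol/L = 2.375 × 10^-4 mol
n(HNO3) = 2.375 × 10^-4 mol (1:1 mole ratio)
[HNO3] = 2.375 × 10^-4 mol / 0.04988 L = 0.004761 mol/L

0.004761 mol/L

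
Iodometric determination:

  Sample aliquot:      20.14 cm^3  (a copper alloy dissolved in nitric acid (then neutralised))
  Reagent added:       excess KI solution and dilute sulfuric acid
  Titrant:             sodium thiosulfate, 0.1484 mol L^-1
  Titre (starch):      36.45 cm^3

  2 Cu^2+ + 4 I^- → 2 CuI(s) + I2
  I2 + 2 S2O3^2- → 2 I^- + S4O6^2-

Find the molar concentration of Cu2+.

0.2686 mol/L

n(S2O3^2-) = 0.03645 × 0.1484 = 5.409 × 10^-3 mol
n(I2) = n(S2O3^2-)/2 = 2.705 × 10^-3 mol
From the 2:1 ratio, n(Cu2+) in the aliquot = 2/1 × 2.705 × 10^-3 = 5.409 × 10^-3 mol
[Cu2+] = 5.409 × 10^-3 / 0.02014 = 0.2686 mol/L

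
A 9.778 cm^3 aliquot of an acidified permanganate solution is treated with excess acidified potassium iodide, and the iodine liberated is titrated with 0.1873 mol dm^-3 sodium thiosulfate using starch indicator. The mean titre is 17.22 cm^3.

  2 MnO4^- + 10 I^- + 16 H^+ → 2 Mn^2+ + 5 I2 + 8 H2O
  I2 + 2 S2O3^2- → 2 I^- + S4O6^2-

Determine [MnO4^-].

0.06597 mol/L

n(S2O3^2-) = 0.01722 × 0.1873 = 3.225 × 10^-3 mol
n(I2) = n(S2O3^2-)/2 = 1.613 × 10^-3 mol
From the 2:5 ratio, n(MnO4^-) in the aliquot = 2/5 × 1.613 × 10^-3 = 6.451 × 10^-4 mol
[MnO4^-] = 6.451 × 10^-4 / 0.009778 = 0.06597 mol/L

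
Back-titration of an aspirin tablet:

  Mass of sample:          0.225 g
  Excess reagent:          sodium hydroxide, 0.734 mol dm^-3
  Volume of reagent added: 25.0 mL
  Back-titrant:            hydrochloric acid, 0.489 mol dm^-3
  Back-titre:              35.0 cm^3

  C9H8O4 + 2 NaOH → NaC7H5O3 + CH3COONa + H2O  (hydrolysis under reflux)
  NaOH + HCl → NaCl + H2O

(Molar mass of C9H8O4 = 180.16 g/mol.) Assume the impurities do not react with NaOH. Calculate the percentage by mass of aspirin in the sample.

n(NaOH) added = 0.0250 × 0.734 = 0.0184 mol
n(HCl) used in back-titration = 0.0350 × 0.489 = 0.0171 mol
n(NaOH) left over = 0.0171 mol (1:1 ratio)
n(NaOH) consumed by analyte = 0.0184 − 0.0171 = 1.24 × 10^-3 mol
From the 1:2 ratio, n(C9H8O4) = 1/2 × 1.24 × 10^-3 = 6.18 × 10^-4 mol
mass of C9H8O4 = 6.18 × 10^-4 × 180.16 = 0.111 g
% C9H8O4 = 0.111 / 0.225 × 100 = 49.4 %

49.4 %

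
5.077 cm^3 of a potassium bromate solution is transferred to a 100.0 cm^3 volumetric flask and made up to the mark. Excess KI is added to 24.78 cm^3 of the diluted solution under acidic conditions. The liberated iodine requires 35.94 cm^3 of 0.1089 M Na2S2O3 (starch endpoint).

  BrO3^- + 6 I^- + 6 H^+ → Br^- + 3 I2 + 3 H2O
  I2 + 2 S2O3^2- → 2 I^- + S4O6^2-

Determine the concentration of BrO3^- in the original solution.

0.5185 M

n(S2O3^2-) = 0.03594 × 0.1089 = 3.914 × 10^-3 mol
n(I2) = n(S2O3^2-)/2 = 1.957 × 10^-3 mol
From the 1:3 ratio, n(BrO3^-) in the aliquot = 1/3 × 1.957 × 10^-3 = 6.523 × 10^-4 mol
[BrO3^-]_dilute = 6.523 × 10^-4 / 0.02478 = 0.02632 mol/L
[BrO3^-]_original = 0.02632 × 100.0/5.077 = 0.5185 mol/L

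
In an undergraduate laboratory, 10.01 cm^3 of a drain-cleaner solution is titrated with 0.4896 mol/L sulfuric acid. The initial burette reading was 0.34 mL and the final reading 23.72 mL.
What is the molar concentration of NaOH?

2.287 mol/L

2 NaOH + H2SO4 → Na2SO4 + 2 H2O
n(H2SO4) = 0.02338 L × 0.4896 mol/L = 0.01145 mol
From the 2:1 mole ratio, n(NaOH) = 2/1 × 0.01145 = 0.02289 mol
[NaOH] = 0.02289 mol / 0.01001 L = 2.287 mol/L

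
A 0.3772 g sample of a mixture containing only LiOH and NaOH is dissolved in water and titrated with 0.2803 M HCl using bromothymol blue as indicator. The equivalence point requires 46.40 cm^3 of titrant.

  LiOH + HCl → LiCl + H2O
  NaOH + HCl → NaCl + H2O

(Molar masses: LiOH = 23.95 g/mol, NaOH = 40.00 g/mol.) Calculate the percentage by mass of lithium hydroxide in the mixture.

56.59 %

n(HCl) = 0.04640 × 0.2803 = 0.01301 mol
Let x = n(LiOH), y = n(NaOH).
Titrant: 1x + 1y = 0.01301;  mass: 23.95x + 40.00y = 0.3772
Solving, x = 8.912 × 10^-3 mol, y = 4.094 × 10^-3 mol
mass of LiOH = 8.912 × 10^-3 × 23.95 = 0.2134 g
% LiOH = 0.2134 / 0.3772 × 100 = 56.59 %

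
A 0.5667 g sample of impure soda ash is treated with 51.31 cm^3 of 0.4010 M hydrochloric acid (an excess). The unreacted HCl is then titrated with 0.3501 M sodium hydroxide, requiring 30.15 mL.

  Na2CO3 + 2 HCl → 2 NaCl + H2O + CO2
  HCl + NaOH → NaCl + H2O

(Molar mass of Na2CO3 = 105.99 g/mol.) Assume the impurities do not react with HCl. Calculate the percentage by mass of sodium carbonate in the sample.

n(HCl) added = 0.05131 × 0.4010 = 0.02058 mol
n(NaOH) used in back-titration = 0.03015 × 0.3501 = 0.01056 mol
n(HCl) left over = 0.01056 mol (1:1 ratio)
n(HCl) consumed by analyte = 0.02058 − 0.01056 = 0.01002 mol
From the 1:2 ratio, n(Na2CO3) = 1/2 × 0.01002 = 5.010 × 10^-3 mol
mass of Na2CO3 = 5.010 × 10^-3 × 105.99 = 0.5310 g
% Na2CO3 = 0.5310 / 0.5667 × 100 = 93.70 %

93.70 %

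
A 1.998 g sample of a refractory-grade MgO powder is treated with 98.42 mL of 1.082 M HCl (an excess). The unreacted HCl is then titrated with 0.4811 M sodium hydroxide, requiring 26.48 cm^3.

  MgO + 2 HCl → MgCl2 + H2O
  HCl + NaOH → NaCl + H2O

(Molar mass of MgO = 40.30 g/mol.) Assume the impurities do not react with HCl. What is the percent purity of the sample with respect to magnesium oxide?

94.55 %

n(HCl) added = 0.09842 × 1.082 = 0.1065 mol
n(NaOH) used in back-titration = 0.02648 × 0.4811 = 0.01274 mol
n(HCl) left over = 0.01274 mol (1:1 ratio)
n(HCl) consumed by analyte = 0.1065 − 0.01274 = 0.09375 mol
From the 1:2 ratio, n(MgO) = 1/2 × 0.09375 = 0.04688 mol
mass of MgO = 0.04688 × 40.30 = 1.889 g
% MgO = 1.889 / 1.998 × 100 = 94.55 %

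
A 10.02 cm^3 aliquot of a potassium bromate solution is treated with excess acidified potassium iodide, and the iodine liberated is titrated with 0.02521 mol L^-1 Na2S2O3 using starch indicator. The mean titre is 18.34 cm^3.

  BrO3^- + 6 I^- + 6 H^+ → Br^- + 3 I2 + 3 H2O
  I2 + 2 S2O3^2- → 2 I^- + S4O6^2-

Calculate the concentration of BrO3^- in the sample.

0.007690 mol/L

n(S2O3^2-) = 0.01834 × 0.02521 = 4.624 × 10^-4 mol
n(I2) = n(S2O3^2-)/2 = 2.312 × 10^-4 mol
From the 1:3 ratio, n(BrO3^-) in the aliquot = 1/3 × 2.312 × 10^-4 = 7.706 × 10^-5 mol
[BrO3^-] = 7.706 × 10^-5 / 0.01002 = 0.007690 mol/L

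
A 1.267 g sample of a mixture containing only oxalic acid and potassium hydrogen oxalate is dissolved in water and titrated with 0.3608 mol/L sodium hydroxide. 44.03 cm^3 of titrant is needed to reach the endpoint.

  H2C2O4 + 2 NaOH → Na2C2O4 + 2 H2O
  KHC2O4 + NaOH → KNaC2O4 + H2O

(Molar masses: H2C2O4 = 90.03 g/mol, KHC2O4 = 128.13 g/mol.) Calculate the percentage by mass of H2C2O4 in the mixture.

32.85 %

n(NaOH) = 0.04403 × 0.3608 = 0.01589 mol
Let x = n(H2C2O4), y = n(KHC2O4).
Titrant: 2x + 1y = 0.01589;  mass: 90.03x + 128.13y = 1.267
Solving, x = 4.623 × 10^-3 mol, y = 6.640 × 10^-3 mol
mass of H2C2O4 = 4.623 × 10^-3 × 90.03 = 0.4162 g
% H2C2O4 = 0.4162 / 1.267 × 100 = 32.85 %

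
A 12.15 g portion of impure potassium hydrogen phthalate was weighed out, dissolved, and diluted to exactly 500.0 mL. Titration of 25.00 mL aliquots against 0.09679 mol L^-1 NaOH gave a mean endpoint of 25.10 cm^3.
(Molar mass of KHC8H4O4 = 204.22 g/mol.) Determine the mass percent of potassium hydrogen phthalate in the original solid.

KHC8H4O4 + NaOH → KNaC8H4O4 + H2O
n(NaOH) per titration = 0.02510 × 0.09679 = 2.429 × 10^-3 mol
n(KHC8H4O4) in each aliquot = 2.429 × 10^-3 mol (1:1 ratio)
n(KHC8H4O4) in the whole flask = 2.429 × 10^-3 × 500.0/25.00 = 0.04859 mol
mass of KHC8H4O4 = 0.04859 × 204.22 = 9.923 g
% KHC8H4O4 = 9.923 / 12.15 × 100 = 81.67 %

81.67 %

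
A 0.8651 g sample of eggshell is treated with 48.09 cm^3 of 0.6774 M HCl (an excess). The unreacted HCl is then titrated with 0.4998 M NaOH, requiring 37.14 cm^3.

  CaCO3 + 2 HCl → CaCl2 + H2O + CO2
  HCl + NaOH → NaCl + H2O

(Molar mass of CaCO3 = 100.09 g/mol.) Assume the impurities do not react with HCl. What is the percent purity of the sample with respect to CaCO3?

n(HCl) added = 0.04809 × 0.6774 = 0.03258 mol
n(NaOH) used in back-titration = 0.03714 × 0.4998 = 0.01856 mol
n(HCl) left over = 0.01856 mol (1:1 ratio)
n(HCl) consumed by analyte = 0.03258 − 0.01856 = 0.01401 mol
From the 1:2 ratio, n(CaCO3) = 1/2 × 0.01401 = 7.007 × 10^-3 mol
mass of CaCO3 = 7.007 × 10^-3 × 100.09 = 0.7013 g
% CaCO3 = 0.7013 / 0.8651 × 100 = 81.07 %

81.07 %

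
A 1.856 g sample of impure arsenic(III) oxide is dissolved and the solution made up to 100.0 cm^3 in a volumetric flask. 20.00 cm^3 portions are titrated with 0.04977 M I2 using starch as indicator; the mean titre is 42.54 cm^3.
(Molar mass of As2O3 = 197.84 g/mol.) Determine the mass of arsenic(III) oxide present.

1.047 g

As2O3 + 2 I2 + 2 H2O → As2O5 + 4 HI
n(I2) per titration = 0.04254 × 0.04977 = 2.117 × 10^-3 mol
From the 1:2 ratio, n(As2O3) in each aliquot = 1/2 × 2.117 × 10^-3 = 1.059 × 10^-3 mol
n(As2O3) in the whole flask = 1.059 × 10^-3 × 100.0/20.00 = 5.293 × 10^-3 mol
mass of As2O3 = 5.293 × 10^-3 × 197.84 = 1.047 g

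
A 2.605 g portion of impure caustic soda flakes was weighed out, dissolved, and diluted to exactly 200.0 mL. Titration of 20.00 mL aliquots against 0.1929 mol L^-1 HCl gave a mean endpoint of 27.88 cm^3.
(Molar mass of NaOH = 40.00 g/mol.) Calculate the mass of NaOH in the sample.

NaOH + HCl → NaCl + H2O
n(HCl) per titration = 0.02788 × 0.1929 = 5.378 × 10^-3 mol
n(NaOH) in each aliquot = 5.378 × 10^-3 mol (1:1 ratio)
n(NaOH) in the whole flask = 5.378 × 10^-3 × 200.0/20.00 = 0.05378 mol
mass of NaOH = 0.05378 × 40.00 = 2.151 g

2.151 g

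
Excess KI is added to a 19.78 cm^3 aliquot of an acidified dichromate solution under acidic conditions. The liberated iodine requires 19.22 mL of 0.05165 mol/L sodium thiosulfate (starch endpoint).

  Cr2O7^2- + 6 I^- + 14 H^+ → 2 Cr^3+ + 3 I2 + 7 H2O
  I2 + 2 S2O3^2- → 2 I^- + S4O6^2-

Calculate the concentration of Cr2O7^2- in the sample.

0.008365 mol/L

n(S2O3^2-) = 0.01922 × 0.05165 = 9.927 × 10^-4 mol
n(I2) = n(S2O3^2-)/2 = 4.964 × 10^-4 mol
From the 1:3 ratio, n(Cr2O7^2-) in the aliquot = 1/3 × 4.964 × 10^-4 = 1.655 × 10^-4 mol
[Cr2O7^2-] = 1.655 × 10^-4 / 0.01978 = 0.008365 mol/L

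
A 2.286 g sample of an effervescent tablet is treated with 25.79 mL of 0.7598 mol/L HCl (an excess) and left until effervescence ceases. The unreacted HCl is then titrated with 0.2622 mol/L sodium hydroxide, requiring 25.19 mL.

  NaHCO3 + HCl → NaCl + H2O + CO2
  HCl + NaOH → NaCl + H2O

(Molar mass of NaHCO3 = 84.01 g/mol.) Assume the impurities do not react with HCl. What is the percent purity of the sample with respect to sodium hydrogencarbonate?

47.74 %

n(HCl) added = 0.02579 × 0.7598 = 0.01960 mol
n(NaOH) used in back-titration = 0.02519 × 0.2622 = 6.605 × 10^-3 mol
n(HCl) left over = 6.605 × 10^-3 mol (1:1 ratio)
n(HCl) consumed by analyte = 0.01960 − 6.605 × 10^-3 = 0.01299 mol
n(NaHCO3) = 0.01299 mol (1:1 ratio)
mass of NaHCO3 = 0.01299 × 84.01 = 1.091 g
% NaHCO3 = 1.091 / 2.286 × 100 = 47.74 %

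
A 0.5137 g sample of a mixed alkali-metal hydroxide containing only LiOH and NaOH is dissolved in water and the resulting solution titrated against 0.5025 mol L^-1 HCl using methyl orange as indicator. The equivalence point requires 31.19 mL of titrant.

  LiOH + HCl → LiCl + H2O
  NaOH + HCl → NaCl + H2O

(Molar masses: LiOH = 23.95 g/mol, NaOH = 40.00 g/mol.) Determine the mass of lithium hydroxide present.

0.1689 g

n(HCl) = 0.03119 × 0.5025 = 0.01567 mol
Let x = n(LiOH), y = n(NaOH).
Titrant: 1x + 1y = 0.01567;  mass: 23.95x + 40.00y = 0.5137
Solving, x = 7.054 × 10^-3 mol, y = 8.619 × 10^-3 mol
mass of LiOH = 7.054 × 10^-3 × 23.95 = 0.1689 g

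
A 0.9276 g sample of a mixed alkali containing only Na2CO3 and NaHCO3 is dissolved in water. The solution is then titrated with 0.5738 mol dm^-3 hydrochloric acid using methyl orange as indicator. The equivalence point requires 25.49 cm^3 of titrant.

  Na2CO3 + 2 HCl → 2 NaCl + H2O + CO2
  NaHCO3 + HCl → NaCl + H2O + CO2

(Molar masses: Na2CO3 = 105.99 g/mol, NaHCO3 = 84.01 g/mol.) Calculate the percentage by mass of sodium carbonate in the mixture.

n(HCl) = 0.02549 × 0.5738 = 0.01463 mol
Let x = n(Na2CO3), y = n(NaHCO3).
Titrant: 2x + 1y = 0.01463;  mass: 105.99x + 84.01y = 0.9276
Solving, x = 4.855 × 10^-3 mol, y = 4.917 × 10^-3 mol
mass of Na2CO3 = 4.855 × 10^-3 × 105.99 = 0.5146 g
% Na2CO3 = 0.5146 / 0.9276 × 100 = 55.47 %

55.47 %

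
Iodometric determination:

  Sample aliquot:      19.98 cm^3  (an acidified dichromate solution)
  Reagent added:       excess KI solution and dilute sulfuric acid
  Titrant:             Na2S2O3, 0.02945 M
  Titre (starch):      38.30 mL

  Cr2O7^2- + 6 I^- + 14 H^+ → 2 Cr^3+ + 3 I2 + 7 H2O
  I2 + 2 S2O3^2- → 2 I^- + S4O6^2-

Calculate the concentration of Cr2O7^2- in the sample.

0.009409 M

n(S2O3^2-) = 0.03830 × 0.02945 = 1.128 × 10^-3 mol
n(I2) = n(S2O3^2-)/2 = 5.640 × 10^-4 mol
From the 1:3 ratio, n(Cr2O7^2-) in the aliquot = 1/3 × 5.640 × 10^-4 = 1.880 × 10^-4 mol
[Cr2O7^2-] = 1.880 × 10^-4 / 0.01998 = 0.009409 mol/L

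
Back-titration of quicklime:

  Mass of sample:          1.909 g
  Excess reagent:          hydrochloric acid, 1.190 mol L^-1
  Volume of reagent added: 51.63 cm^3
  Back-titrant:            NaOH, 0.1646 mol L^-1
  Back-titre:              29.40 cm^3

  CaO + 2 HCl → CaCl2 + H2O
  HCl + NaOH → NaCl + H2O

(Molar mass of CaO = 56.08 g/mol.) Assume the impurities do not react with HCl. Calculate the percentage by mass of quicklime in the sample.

83.14 %

n(HCl) added = 0.05163 × 1.190 = 0.06144 mol
n(NaOH) used in back-titration = 0.02940 × 0.1646 = 4.839 × 10^-3 mol
n(HCl) left over = 4.839 × 10^-3 mol (1:1 ratio)
n(HCl) consumed by analyte = 0.06144 − 4.839 × 10^-3 = 0.05660 mol
From the 1:2 ratio, n(CaO) = 1/2 × 0.05660 = 0.02830 mol
mass of CaO = 0.02830 × 56.08 = 1.587 g
% CaO = 1.587 / 1.909 × 100 = 83.14 %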